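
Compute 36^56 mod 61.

16

56 in binary is 111000, i.e. 56 = 32 + 16 + 8.
36^1 ≡ 36 (mod 61)
36^2 ≡ 36^2 = 1296 ≡ 15 (mod 61)
36^4 ≡ 15^2 = 225 ≡ 42 (mod 61)
36^8 ≡ 42^2 = 1764 ≡ 56 (mod 61)
36^16 ≡ 56^2 = 3136 ≡ 25 (mod 61)
36^32 ≡ 25^2 = 625 ≡ 15 (mod 61)
36^56 = 36^32 * 36^16 * 36^8 ≡ 15 * 25 * 56 (mod 61).
Accumulate the product:
15 * 25 = 375 ≡ 9
9 * 56 = 504 ≡ 16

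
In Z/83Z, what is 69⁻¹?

77

Apply the Euclidean algorithm and back-substitute:
83 = 1×69 + 14
69 = 4×14 + 13
14 = 1×13 + 1
13 = 13×1 + 0
gcd(69, 83) = 1, so the inverse exists.
Back-substitute for 1:
1 = 1×14 − 1×13
  = −1×69 + 5×14
  = 5×83 − 6×69
So 69⁻¹ ≡ −6 ≡ 77 (mod 83).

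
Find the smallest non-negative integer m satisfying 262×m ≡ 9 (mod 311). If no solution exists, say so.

gcd(262, 311) = 1, so a unique solution mod 311 exists.
262⁻¹ ≡ 165 (mod 311).
m ≡ 165×9 ≡ 241 (mod 311).

241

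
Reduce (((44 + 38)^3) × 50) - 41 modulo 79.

45

44 + 38 = 82 ≡ 3 (mod 79)
(3)^3 ≡ 27 (mod 79)
27 × 50 = 1350 ≡ 7 (mod 79)
7 - 41 = -34 ≡ 45 (mod 79)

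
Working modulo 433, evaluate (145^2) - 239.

(145)^2 ≡ 241 (mod 433)
241 - 239 = 2

2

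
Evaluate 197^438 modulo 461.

438 in binary is 110110110, i.e. 438 = 256 + 128 + 32 + 16 + 4 + 2.
197^1 ≡ 197 (mod 461)
197^2 ≡ 197^2 = 38809 ≡ 85 (mod 461)
197^4 ≡ 85^2 = 7225 ≡ 310 (mod 461)
197^8 ≡ 310^2 = 96100 ≡ 212 (mod 461)
197^16 ≡ 212^2 = 44944 ≡ 227 (mod 461)
197^32 ≡ 227^2 = 51529 ≡ 358 (mod 461)
197^64 ≡ 358^2 = 128164 ≡ 6 (mod 461)
197^128 ≡ 6^2 = 36 (mod 461)
197^256 ≡ 36^2 = 1296 ≡ 374 (mod 461)
197^438 = 197^256 × 197^128 × 197^32 × 197^16 × 197^4 × 197^2 ≡ 374 × 36 × 358 × 227 × 310 × 85 (mod 461).
Accumulate the product:
374 × 36 = 13464 ≡ 95
95 × 358 = 34010 ≡ 357
357 × 227 = 81039 ≡ 364
364 × 310 = 112840 ≡ 356
356 × 85 = 30260 ≡ 295

295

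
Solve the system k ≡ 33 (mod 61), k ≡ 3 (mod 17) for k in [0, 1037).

887

61⁻¹ mod 17: 61·12 ≡ 1 (mod 17), so 61⁻¹ ≡ 12.
k = 33 + 61·((3 − 33)·12 mod 17) = 33 + 61·14 = 887.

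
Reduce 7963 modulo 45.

7963 = 176×45 + 43, so 7963 ≡ 43 (mod 45).

43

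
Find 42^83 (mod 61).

15

By square-and-multiply:
42^1 ≡ 42 (mod 61)
42^2 ≡ 42^2 = 1764 ≡ 56 (mod 61)
42^4 ≡ 56^2 = 3136 ≡ 25 (mod 61)
42^8 ≡ 25^2 = 625 ≡ 15 (mod 61)
42^16 ≡ 15^2 = 225 ≡ 42 (mod 61)
42^32 ≡ 42^2 = 1764 ≡ 56 (mod 61)
42^64 ≡ 56^2 = 3136 ≡ 25 (mod 61)
42^83 = 42^64 × 42^16 × 42^2 × 42^1 ≡ 25 × 42 × 56 × 42 (mod 61).
Accumulate the product:
25 × 42 = 1050 ≡ 13
13 × 56 = 728 ≡ 57
57 × 42 = 2394 ≡ 15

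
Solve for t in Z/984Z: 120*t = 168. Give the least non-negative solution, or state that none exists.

26

gcd(120, 984) = 24, and 24 | 168, so solutions exist.
Divide through by 24: 5*t = 7 (mod 41).
5⁻¹ ≡ 33 (mod 41).
t ≡ 33*7 ≡ 26 (mod 41).
The smallest non-negative solution is t = 26.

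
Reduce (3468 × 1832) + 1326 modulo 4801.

3468 × 1832 = 6353376 ≡ 1653 (mod 4801)
1653 + 1326 = 2979

2979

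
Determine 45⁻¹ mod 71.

30

Apply the Euclidean algorithm and back-substitute:
71 = 1*45 + 26
45 = 1*26 + 19
26 = 1*19 + 7
19 = 2*7 + 5
7 = 1*5 + 2
5 = 2*2 + 1
2 = 2*1 + 0
gcd(45, 71) = 1, so the inverse exists.
Back-substitute for 1:
1 = 1*5 − 2*2
  = −2*7 + 3*5
  = 3*19 − 8*7
  = −8*26 + 11*19
  = 11*45 − 19*26
  = −19*71 + 30*45
So 45⁻¹ ≡ 30 (mod 71).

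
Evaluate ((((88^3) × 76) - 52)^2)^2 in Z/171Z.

36

(88)^3 ≡ 37 (mod 171)
37 × 76 = 2812 ≡ 76 (mod 171)
76 - 52 = 24
(24)^2 ≡ 63 (mod 171)
(63)^2 ≡ 36 (mod 171)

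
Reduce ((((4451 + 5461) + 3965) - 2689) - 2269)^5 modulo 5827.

4451 + 5461 = 9912 ≡ 4085 (mod 5827)
4085 + 3965 = 8050 ≡ 2223 (mod 5827)
2223 - 2689 = -466 ≡ 5361 (mod 5827)
5361 - 2269 = 3092
(3092)^5 ≡ 2449 (mod 5827)

2449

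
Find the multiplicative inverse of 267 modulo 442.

197

Apply the Euclidean algorithm and back-substitute:
442 = 1·267 + 175
267 = 1·175 + 92
175 = 1·92 + 83
92 = 1·83 + 9
83 = 9·9 + 2
9 = 4·2 + 1
2 = 2·1 + 0
gcd(267, 442) = 1, so the inverse exists.
Bézout: 1 = −119·442 + 197·267.
So 267⁻¹ ≡ 197 (mod 442).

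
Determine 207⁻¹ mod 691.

691 = 3·207 + 70
207 = 2·70 + 67
70 = 1·67 + 3
67 = 22·3 + 1
3 = 3·1 + 0
gcd(207, 691) = 1, so the inverse exists.
Back-substitute for 1:
1 = 1·67 − 22·3
  = −22·70 + 23·67
  = 23·207 − 68·70
  = −68·691 + 227·207
So 207⁻¹ ≡ 227 (mod 691).

227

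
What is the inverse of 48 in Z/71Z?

37

Apply the Euclidean algorithm and back-substitute:
71 = 1*48 + 23
48 = 2*23 + 2
23 = 11*2 + 1
2 = 2*1 + 0
gcd(48, 71) = 1, so the inverse exists.
Back-substitute for 1:
1 = 1*23 − 11*2
  = −11*48 + 23*23
  = 23*71 − 34*48
So 48⁻¹ ≡ −34 ≡ 37 (mod 71).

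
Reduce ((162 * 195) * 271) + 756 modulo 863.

162 * 195 = 31590 ≡ 522 (mod 863)
522 * 271 = 141462 ≡ 793 (mod 863)
793 + 756 = 1549 ≡ 686 (mod 863)

686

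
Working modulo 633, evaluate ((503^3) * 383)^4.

172

(503)^3 ≡ 143 (mod 633)
143 * 383 = 54769 ≡ 331 (mod 633)
(331)^4 ≡ 172 (mod 633)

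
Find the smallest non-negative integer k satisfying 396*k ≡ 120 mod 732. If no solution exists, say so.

gcd(396, 732) = 12, and 12 | 120, so solutions exist.
Divide through by 12: 33*k mod 61 = 10.
33⁻¹ ≡ 37 (mod 61).
k ≡ 37*10 ≡ 4 (mod 61).
The smallest non-negative solution is k = 4.

4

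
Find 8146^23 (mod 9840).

23 in binary is 10111, i.e. 23 = 16 + 4 + 2 + 1.
8146^1 ≡ 8146 (mod 9840)
8146^2 ≡ 8146^2 = 66357316 ≡ 6196 (mod 9840)
8146^4 ≡ 6196^2 = 38390416 ≡ 4576 (mod 9840)
8146^8 ≡ 4576^2 = 20939776 ≡ 256 (mod 9840)
8146^16 ≡ 256^2 = 65536 ≡ 6496 (mod 9840)
8146^23 = 8146^16 × 8146^4 × 8146^2 × 8146^1 ≡ 6496 × 4576 × 6196 × 8146 (mod 9840).
Accumulate the product:
6496 × 4576 = 29725696 ≡ 8896
8896 × 6196 = 55119616 ≡ 5776
5776 × 8146 = 47051296 ≡ 6256

6256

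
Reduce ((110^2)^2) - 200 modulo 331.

(110)^2 ≡ 184 (mod 331)
(184)^2 ≡ 94 (mod 331)
94 - 200 = -106 ≡ 225 (mod 331)

225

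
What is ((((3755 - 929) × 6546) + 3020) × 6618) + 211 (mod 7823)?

2914

3755 - 929 = 2826
2826 × 6546 = 18498996 ≡ 5424 (mod 7823)
5424 + 3020 = 8444 ≡ 621 (mod 7823)
621 × 6618 = 4109778 ≡ 2703 (mod 7823)
2703 + 211 = 2914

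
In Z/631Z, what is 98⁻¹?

By the extended Euclidean algorithm:
631 = 6·98 + 43
98 = 2·43 + 12
43 = 3·12 + 7
12 = 1·7 + 5
7 = 1·5 + 2
5 = 2·2 + 1
2 = 2·1 + 0
gcd(98, 631) = 1, so the inverse exists.
Bézout: 1 = −41·631 + 264·98.
So 98⁻¹ ≡ 264 (mod 631).

264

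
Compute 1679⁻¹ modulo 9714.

6503

By the extended Euclidean algorithm:
9714 = 5·1679 + 1319
1679 = 1·1319 + 360
1319 = 3·360 + 239
360 = 1·239 + 121
239 = 1·121 + 118
121 = 1·118 + 3
118 = 39·3 + 1
3 = 3·1 + 0
gcd(1679, 9714) = 1, so the inverse exists.
Back-substitute for 1:
1 = 1·118 − 39·3
  = −39·121 + 40·118
  = 40·239 − 79·121
  = −79·360 + 119·239
  = 119·1319 − 436·360
  = −436·1679 + 555·1319
  = 555·9714 − 3211·1679
So 1679⁻¹ ≡ −3211 ≡ 6503 (mod 9714).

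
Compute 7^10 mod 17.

2

Using repeated squaring:
7^1 ≡ 7 (mod 17)
7^2 ≡ 7^2 = 49 ≡ 15 (mod 17)
7^4 ≡ 15^2 = 225 ≡ 4 (mod 17)
7^8 ≡ 4^2 = 16 (mod 17)
7^10 = 7^8 · 7^2 ≡ 16 · 15 (mod 17).
16 · 15 = 240 ≡ 2 (mod 17).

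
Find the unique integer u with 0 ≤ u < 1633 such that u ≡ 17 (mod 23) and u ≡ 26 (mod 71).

523

23⁻¹ mod 71: 23·34 ≡ 1 (mod 71), so 23⁻¹ ≡ 34.
u = 17 + 23·((26 − 17)·34 mod 71) = 17 + 23·22 = 523.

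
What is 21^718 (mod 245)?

By square-and-multiply:
718 in binary is 1011001110, i.e. 718 = 512 + 128 + 64 + 8 + 4 + 2.
21^1 ≡ 21 (mod 245)
21^2 ≡ 21^2 = 441 ≡ 196 (mod 245)
21^4 ≡ 196^2 = 38416 ≡ 196 (mod 245)
21^8 ≡ 196^2 = 38416 ≡ 196 (mod 245)
21^16 ≡ 196^2 = 38416 ≡ 196 (mod 245)
21^32 ≡ 196^2 = 38416 ≡ 196 (mod 245)
21^64 ≡ 196^2 = 38416 ≡ 196 (mod 245)
21^128 ≡ 196^2 = 38416 ≡ 196 (mod 245)
21^256 ≡ 196^2 = 38416 ≡ 196 (mod 245)
21^512 ≡ 196^2 = 38416 ≡ 196 (mod 245)
21^718 = 21^512 * 21^128 * 21^64 * 21^8 * 21^4 * 21^2 ≡ 196 * 196 * 196 * 196 * 196 * 196 (mod 245).
Accumulate the product:
196 * 196 = 38416 ≡ 196
196 * 196 = 38416 ≡ 196
196 * 196 = 38416 ≡ 196
196 * 196 = 38416 ≡ 196
196 * 196 = 38416 ≡ 196

196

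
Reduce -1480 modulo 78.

-1480 = -19*78 + 2, so -1480 ≡ 2 (mod 78).

2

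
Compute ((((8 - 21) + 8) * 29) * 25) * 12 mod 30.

0

8 - 21 = -13 ≡ 17 (mod 30)
17 + 8 = 25
25 * 29 = 725 ≡ 5 (mod 30)
5 * 25 = 125 ≡ 5 (mod 30)
5 * 12 = 60 ≡ 0 (mod 30)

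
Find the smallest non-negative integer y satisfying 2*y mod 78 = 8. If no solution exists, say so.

gcd(2, 78) = 2, and 2 | 8, so solutions exist.
Divide through by 2: 1*y ≡ 4 mod 39.
1⁻¹ ≡ 1 (mod 39).
y ≡ 1*4 ≡ 4 (mod 39).
The smallest non-negative solution is y = 4.

4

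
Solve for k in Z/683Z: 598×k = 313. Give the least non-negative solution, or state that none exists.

607

gcd(598, 683) = 1, so a unique solution mod 683 exists.
598⁻¹ ≡ 458 (mod 683).
k ≡ 458×313 ≡ 607 (mod 683).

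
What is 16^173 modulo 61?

173 in binary is 10101101, i.e. 173 = 128 + 32 + 8 + 4 + 1.
16^1 ≡ 16 (mod 61)
16^2 ≡ 16^2 = 256 ≡ 12 (mod 61)
16^4 ≡ 12^2 = 144 ≡ 22 (mod 61)
16^8 ≡ 22^2 = 484 ≡ 57 (mod 61)
16^16 ≡ 57^2 = 3249 ≡ 16 (mod 61)
16^32 ≡ 16^2 = 256 ≡ 12 (mod 61)
16^64 ≡ 12^2 = 144 ≡ 22 (mod 61)
16^128 ≡ 22^2 = 484 ≡ 57 (mod 61)
16^173 = 16^128 · 16^32 · 16^8 · 16^4 · 16^1 ≡ 57 · 12 · 57 · 22 · 16 (mod 61).
Accumulate the product:
57 · 12 = 684 ≡ 13
13 · 57 = 741 ≡ 9
9 · 22 = 198 ≡ 15
15 · 16 = 240 ≡ 57

57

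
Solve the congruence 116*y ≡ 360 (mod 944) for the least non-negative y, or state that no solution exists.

gcd(116, 944) = 4, and 4 | 360, so solutions exist.
Divide through by 4: 29*y mod 236 = 90.
29⁻¹ ≡ 57 (mod 236).
y ≡ 57*90 ≡ 174 (mod 236).
The smallest non-negative solution is y = 174.

174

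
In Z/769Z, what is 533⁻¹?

290

By the extended Euclidean algorithm:
769 = 1·533 + 236
533 = 2·236 + 61
236 = 3·61 + 53
61 = 1·53 + 8
53 = 6·8 + 5
8 = 1·5 + 3
5 = 1·3 + 2
3 = 1·2 + 1
2 = 2·1 + 0
gcd(533, 769) = 1, so the inverse exists.
Back-substitute for 1:
1 = 1·3 − 1·2
  = −1·5 + 2·3
  = 2·8 − 3·5
  = −3·53 + 20·8
  = 20·61 − 23·53
  = −23·236 + 89·61
  = 89·533 − 201·236
  = −201·769 + 290·533
So 533⁻¹ ≡ 290 (mod 769).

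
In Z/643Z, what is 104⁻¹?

575

643 = 6·104 + 19
104 = 5·19 + 9
19 = 2·9 + 1
9 = 9·1 + 0
gcd(104, 643) = 1, so the inverse exists.
Bézout: 1 = 11·643 − 68·104.
So 104⁻¹ ≡ −68 ≡ 575 (mod 643).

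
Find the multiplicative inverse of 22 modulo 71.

42

Run the extended Euclidean algorithm:
71 = 3*22 + 5
22 = 4*5 + 2
5 = 2*2 + 1
2 = 2*1 + 0
gcd(22, 71) = 1, so the inverse exists.
Back-substitute for 1:
1 = 1*5 − 2*2
  = −2*22 + 9*5
  = 9*71 − 29*22
So 22⁻¹ ≡ −29 ≡ 42 (mod 71).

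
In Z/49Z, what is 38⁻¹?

40

Run the extended Euclidean algorithm:
49 = 1×38 + 11
38 = 3×11 + 5
11 = 2×5 + 1
5 = 5×1 + 0
gcd(38, 49) = 1, so the inverse exists.
Bézout: 1 = 7×49 − 9×38.
So 38⁻¹ ≡ −9 ≡ 40 (mod 49).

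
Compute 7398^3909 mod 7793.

Using repeated squaring:
3909 in binary is 111101000101, i.e. 3909 = 2048 + 1024 + 512 + 256 + 64 + 4 + 1.
7398^1 ≡ 7398 (mod 7793)
7398^2 ≡ 7398^2 = 54730404 ≡ 165 (mod 7793)
7398^4 ≡ 165^2 = 27225 ≡ 3846 (mod 7793)
7398^8 ≡ 3846^2 = 14791716 ≡ 602 (mod 7793)
7398^16 ≡ 602^2 = 362404 ≡ 3926 (mod 7793)
7398^32 ≡ 3926^2 = 15413476 ≡ 6715 (mod 7793)
7398^64 ≡ 6715^2 = 45091225 ≡ 927 (mod 7793)
7398^128 ≡ 927^2 = 859329 ≡ 2099 (mod 7793)
7398^256 ≡ 2099^2 = 4405801 ≡ 2756 (mod 7793)
7398^512 ≡ 2756^2 = 7595536 ≡ 5154 (mod 7793)
7398^1024 ≡ 5154^2 = 26563716 ≡ 5172 (mod 7793)
7398^2048 ≡ 5172^2 = 26749584 ≡ 4008 (mod 7793)
7398^3909 = 7398^2048 × 7398^1024 × 7398^512 × 7398^256 × 7398^64 × 7398^4 × 7398^1 ≡ 4008 × 5172 × 5154 × 2756 × 927 × 3846 × 7398 (mod 7793).
Accumulate the product:
4008 × 5172 = 20729376 ≡ 7789
7789 × 5154 = 40144506 ≡ 2763
2763 × 2756 = 7614828 ≡ 1067
1067 × 927 = 989109 ≡ 7191
7191 × 3846 = 27656586 ≡ 7022
7022 × 7398 = 51948756 ≡ 618

618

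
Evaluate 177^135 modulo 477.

By square-and-multiply:
177^1 ≡ 177 (mod 477)
177^2 ≡ 177^2 = 31329 ≡ 324 (mod 477)
177^4 ≡ 324^2 = 104976 ≡ 36 (mod 477)
177^8 ≡ 36^2 = 1296 ≡ 342 (mod 477)
177^16 ≡ 342^2 = 116964 ≡ 99 (mod 477)
177^32 ≡ 99^2 = 9801 ≡ 261 (mod 477)
177^64 ≡ 261^2 = 68121 ≡ 387 (mod 477)
177^128 ≡ 387^2 = 149769 ≡ 468 (mod 477)
177^135 = 177^128 * 177^4 * 177^2 * 177^1 ≡ 468 * 36 * 324 * 177 (mod 477).
Accumulate the product:
468 * 36 = 16848 ≡ 153
153 * 324 = 49572 ≡ 441
441 * 177 = 78057 ≡ 306

306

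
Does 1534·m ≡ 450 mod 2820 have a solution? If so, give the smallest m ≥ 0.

gcd(1534, 2820) = 2, and 2 | 450, so solutions exist.
Divide through by 2: 767·m ≡ 225 mod 1410.
767⁻¹ ≡ 1103 (mod 1410).
m ≡ 1103·225 ≡ 15 (mod 1410).
The smallest non-negative solution is m = 15.

15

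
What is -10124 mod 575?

-10124 = -18*575 + 226, so -10124 ≡ 226 (mod 575).

226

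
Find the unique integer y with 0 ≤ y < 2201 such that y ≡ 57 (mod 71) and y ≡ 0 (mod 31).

71⁻¹ mod 31: 71*7 ≡ 1 (mod 31), so 71⁻¹ ≡ 7.
y = 57 + 71*((0 − 57)*7 mod 31) = 57 + 71*4 = 341.
Check: 341 mod 71 = 57, 341 mod 31 = 0. ✓

341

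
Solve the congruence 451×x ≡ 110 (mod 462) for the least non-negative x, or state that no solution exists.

32

gcd(451, 462) = 11, and 11 | 110, so solutions exist.
Divide through by 11: 41×x ≡ 10 (mod 42).
41⁻¹ ≡ 41 (mod 42).
x ≡ 41×10 ≡ 32 (mod 42).
The smallest non-negative solution is x = 32.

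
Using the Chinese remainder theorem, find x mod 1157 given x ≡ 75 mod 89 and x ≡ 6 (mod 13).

253

89⁻¹ mod 13: 89·6 ≡ 1 (mod 13), so 89⁻¹ ≡ 6.
x = 75 + 89·((6 − 75)·6 mod 13) = 75 + 89·2 = 253.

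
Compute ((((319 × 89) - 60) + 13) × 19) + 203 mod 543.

319 × 89 = 28391 ≡ 155 (mod 543)
155 - 60 = 95
95 + 13 = 108
108 × 19 = 2052 ≡ 423 (mod 543)
423 + 203 = 626 ≡ 83 (mod 543)

83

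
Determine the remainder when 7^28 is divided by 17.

13

By square-and-multiply:
28 in binary is 11100, i.e. 28 = 16 + 8 + 4.
7^1 ≡ 7 (mod 17)
7^2 ≡ 7^2 = 49 ≡ 15 (mod 17)
7^4 ≡ 15^2 = 225 ≡ 4 (mod 17)
7^8 ≡ 4^2 = 16 (mod 17)
7^16 ≡ 16^2 = 256 ≡ 1 (mod 17)
7^28 = 7^16 · 7^8 · 7^4 ≡ 1 · 16 · 4 (mod 17).
Accumulate the product:
1 · 16 = 16
16 · 4 = 64 ≡ 13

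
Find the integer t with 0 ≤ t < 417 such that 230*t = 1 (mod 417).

417 = 1·230 + 187
230 = 1·187 + 43
187 = 4·43 + 15
43 = 2·15 + 13
15 = 1·13 + 2
13 = 6·2 + 1
2 = 2·1 + 0
gcd(230, 417) = 1, so the inverse exists.
Back-substitute for 1:
1 = 1·13 − 6·2
  = −6·15 + 7·13
  = 7·43 − 20·15
  = −20·187 + 87·43
  = 87·230 − 107·187
  = −107·417 + 194·230
So 230⁻¹ ≡ 194 (mod 417).

194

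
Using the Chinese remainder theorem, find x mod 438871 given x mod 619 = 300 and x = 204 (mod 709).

322799

619⁻¹ mod 709: 619×386 ≡ 1 (mod 709), so 619⁻¹ ≡ 386.
x = 300 + 619×((204 − 300)×386 mod 709) = 300 + 619×521 = 322799.
Check: 322799 mod 619 = 300, 322799 mod 709 = 204. ✓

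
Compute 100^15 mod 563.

100^1 ≡ 100 (mod 563)
100^2 ≡ 100^2 = 10000 ≡ 429 (mod 563)
100^4 ≡ 429^2 = 184041 ≡ 503 (mod 563)
100^8 ≡ 503^2 = 253009 ≡ 222 (mod 563)
100^15 = 100^8 * 100^4 * 100^2 * 100^1 ≡ 222 * 503 * 429 * 100 (mod 563).
Accumulate the product:
222 * 503 = 111666 ≡ 192
192 * 429 = 82368 ≡ 170
170 * 100 = 17000 ≡ 110

110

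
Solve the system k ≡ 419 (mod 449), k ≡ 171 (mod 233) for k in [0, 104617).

449⁻¹ mod 233: 449×137 ≡ 1 (mod 233), so 449⁻¹ ≡ 137.
k = 419 + 449×((171 − 419)×137 mod 233) = 419 + 449×42 = 19277.
Check: 19277 mod 449 = 419, 19277 mod 233 = 171. ✓

19277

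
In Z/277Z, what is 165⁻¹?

Apply the Euclidean algorithm and back-substitute:
277 = 1×165 + 112
165 = 1×112 + 53
112 = 2×53 + 6
53 = 8×6 + 5
6 = 1×5 + 1
5 = 5×1 + 0
gcd(165, 277) = 1, so the inverse exists.
Back-substitute for 1:
1 = 1×6 − 1×5
  = −1×53 + 9×6
  = 9×112 − 19×53
  = −19×165 + 28×112
  = 28×277 − 47×165
So 165⁻¹ ≡ −47 ≡ 230 (mod 277).

230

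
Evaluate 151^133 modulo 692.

Compute successive squares:
133 in binary is 10000101, i.e. 133 = 128 + 4 + 1.
151^1 ≡ 151 (mod 692)
151^2 ≡ 151^2 = 22801 ≡ 657 (mod 692)
151^4 ≡ 657^2 = 431649 ≡ 533 (mod 692)
151^8 ≡ 533^2 = 284089 ≡ 369 (mod 692)
151^16 ≡ 369^2 = 136161 ≡ 529 (mod 692)
151^32 ≡ 529^2 = 279841 ≡ 273 (mod 692)
151^64 ≡ 273^2 = 74529 ≡ 485 (mod 692)
151^128 ≡ 485^2 = 235225 ≡ 637 (mod 692)
151^133 = 151^128 × 151^4 × 151^1 ≡ 637 × 533 × 151 (mod 692).
Accumulate the product:
637 × 533 = 339521 ≡ 441
441 × 151 = 66591 ≡ 159

159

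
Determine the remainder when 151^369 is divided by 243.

Using repeated squaring:
369 in binary is 101110001, i.e. 369 = 256 + 64 + 32 + 16 + 1.
151^1 ≡ 151 (mod 243)
151^2 ≡ 151^2 = 22801 ≡ 202 (mod 243)
151^4 ≡ 202^2 = 40804 ≡ 223 (mod 243)
151^8 ≡ 223^2 = 49729 ≡ 157 (mod 243)
151^16 ≡ 157^2 = 24649 ≡ 106 (mod 243)
151^32 ≡ 106^2 = 11236 ≡ 58 (mod 243)
151^64 ≡ 58^2 = 3364 ≡ 205 (mod 243)
151^128 ≡ 205^2 = 42025 ≡ 229 (mod 243)
151^256 ≡ 229^2 = 52441 ≡ 196 (mod 243)
151^369 = 151^256 * 151^64 * 151^32 * 151^16 * 151^1 ≡ 196 * 205 * 58 * 106 * 151 (mod 243).
Accumulate the product:
196 * 205 = 40180 ≡ 85
85 * 58 = 4930 ≡ 70
70 * 106 = 7420 ≡ 130
130 * 151 = 19630 ≡ 190

190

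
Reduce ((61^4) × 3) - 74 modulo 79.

(61)^4 ≡ 64 (mod 79)
64 × 3 = 192 ≡ 34 (mod 79)
34 - 74 = -40 ≡ 39 (mod 79)

39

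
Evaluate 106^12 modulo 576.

64

12 in binary is 1100, i.e. 12 = 8 + 4.
106^1 ≡ 106 (mod 576)
106^2 ≡ 106^2 = 11236 ≡ 292 (mod 576)
106^4 ≡ 292^2 = 85264 ≡ 16 (mod 576)
106^8 ≡ 16^2 = 256 (mod 576)
106^12 = 106^8 · 106^4 ≡ 256 · 16 (mod 576).
256 · 16 = 4096 ≡ 64 (mod 576).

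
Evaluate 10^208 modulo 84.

208 in binary is 11010000, i.e. 208 = 128 + 64 + 16.
10^1 ≡ 10 (mod 84)
10^2 ≡ 10^2 = 100 ≡ 16 (mod 84)
10^4 ≡ 16^2 = 256 ≡ 4 (mod 84)
10^8 ≡ 4^2 = 16 (mod 84)
10^16 ≡ 16^2 = 256 ≡ 4 (mod 84)
10^32 ≡ 4^2 = 16 (mod 84)
10^64 ≡ 16^2 = 256 ≡ 4 (mod 84)
10^128 ≡ 4^2 = 16 (mod 84)
10^208 = 10^128 × 10^64 × 10^16 ≡ 16 × 4 × 4 (mod 84).
Accumulate the product:
16 × 4 = 64
64 × 4 = 256 ≡ 4

4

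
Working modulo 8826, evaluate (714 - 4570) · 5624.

8164

714 - 4570 = -3856 ≡ 4970 (mod 8826)
4970 · 5624 = 27951280 ≡ 8164 (mod 8826)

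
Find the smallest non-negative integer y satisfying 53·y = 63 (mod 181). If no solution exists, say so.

49

gcd(53, 181) = 1, so a unique solution mod 181 exists.
53⁻¹ ≡ 41 (mod 181).
y ≡ 41·63 ≡ 49 (mod 181).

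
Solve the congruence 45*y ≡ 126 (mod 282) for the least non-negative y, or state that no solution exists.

78

gcd(45, 282) = 3, and 3 | 126, so solutions exist.
Divide through by 3: 15*y ≡ 42 (mod 94).
15⁻¹ ≡ 69 (mod 94).
y ≡ 69*42 ≡ 78 (mod 94).
The smallest non-negative solution is y = 78.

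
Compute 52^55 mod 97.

34

55 in binary is 110111, i.e. 55 = 32 + 16 + 4 + 2 + 1.
52^1 ≡ 52 (mod 97)
52^2 ≡ 52^2 = 2704 ≡ 85 (mod 97)
52^4 ≡ 85^2 = 7225 ≡ 47 (mod 97)
52^8 ≡ 47^2 = 2209 ≡ 75 (mod 97)
52^16 ≡ 75^2 = 5625 ≡ 96 (mod 97)
52^32 ≡ 96^2 = 9216 ≡ 1 (mod 97)
52^55 = 52^32 × 52^16 × 52^4 × 52^2 × 52^1 ≡ 1 × 96 × 47 × 85 × 52 (mod 97).
Accumulate the product:
1 × 96 = 96
96 × 47 = 4512 ≡ 50
50 × 85 = 4250 ≡ 79
79 × 52 = 4108 ≡ 34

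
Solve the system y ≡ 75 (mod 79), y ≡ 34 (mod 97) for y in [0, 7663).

79⁻¹ mod 97: 79·70 ≡ 1 (mod 97), so 79⁻¹ ≡ 70.
y = 75 + 79·((34 − 75)·70 mod 97) = 75 + 79·40 = 3235.

3235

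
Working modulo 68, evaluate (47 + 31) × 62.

8

47 + 31 = 78 ≡ 10 (mod 68)
10 × 62 = 620 ≡ 8 (mod 68)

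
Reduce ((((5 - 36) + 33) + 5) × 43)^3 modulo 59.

39

5 - 36 = -31 ≡ 28 (mod 59)
28 + 33 = 61 ≡ 2 (mod 59)
2 + 5 = 7
7 × 43 = 301 ≡ 6 (mod 59)
(6)^3 ≡ 39 (mod 59)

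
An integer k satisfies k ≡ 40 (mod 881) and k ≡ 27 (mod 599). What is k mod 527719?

166549

881⁻¹ mod 599: 881*308 ≡ 1 (mod 599), so 881⁻¹ ≡ 308.
k = 40 + 881*((27 − 40)*308 mod 599) = 40 + 881*189 = 166549.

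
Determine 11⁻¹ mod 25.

By the extended Euclidean algorithm:
25 = 2·11 + 3
11 = 3·3 + 2
3 = 1·2 + 1
2 = 2·1 + 0
gcd(11, 25) = 1, so the inverse exists.
Back-substitute for 1:
1 = 1·3 − 1·2
  = −1·11 + 4·3
  = 4·25 − 9·11
So 11⁻¹ ≡ −9 ≡ 16 (mod 25).

16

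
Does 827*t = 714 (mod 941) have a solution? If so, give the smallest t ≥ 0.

gcd(827, 941) = 1, so a unique solution mod 941 exists.
827⁻¹ ≡ 487 (mod 941).
t ≡ 487*714 ≡ 489 (mod 941).

489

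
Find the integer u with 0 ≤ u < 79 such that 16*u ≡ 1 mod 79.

79 = 4×16 + 15
16 = 1×15 + 1
15 = 15×1 + 0
gcd(16, 79) = 1, so the inverse exists.
Bézout: 1 = −1×79 + 5×16.
So 16⁻¹ ≡ 5 (mod 79).

5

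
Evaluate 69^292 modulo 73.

292 in binary is 100100100, i.e. 292 = 256 + 32 + 4.
69^1 ≡ 69 (mod 73)
69^2 ≡ 69^2 = 4761 ≡ 16 (mod 73)
69^4 ≡ 16^2 = 256 ≡ 37 (mod 73)
69^8 ≡ 37^2 = 1369 ≡ 55 (mod 73)
69^16 ≡ 55^2 = 3025 ≡ 32 (mod 73)
69^32 ≡ 32^2 = 1024 ≡ 2 (mod 73)
69^64 ≡ 2^2 = 4 (mod 73)
69^128 ≡ 4^2 = 16 (mod 73)
69^256 ≡ 16^2 = 256 ≡ 37 (mod 73)
69^292 = 69^256 * 69^32 * 69^4 ≡ 37 * 2 * 37 (mod 73).
Accumulate the product:
37 * 2 = 74 ≡ 1
1 * 37 = 37

37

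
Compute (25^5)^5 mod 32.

(25)^5 ≡ 25 (mod 32)
(25)^5 ≡ 25 (mod 32)

25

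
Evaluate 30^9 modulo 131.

124

By square-and-multiply:
9 in binary is 1001, i.e. 9 = 8 + 1.
30^1 ≡ 30 (mod 131)
30^2 ≡ 30^2 = 900 ≡ 114 (mod 131)
30^4 ≡ 114^2 = 12996 ≡ 27 (mod 131)
30^8 ≡ 27^2 = 729 ≡ 74 (mod 131)
30^9 = 30^8 * 30^1 ≡ 74 * 30 (mod 131).
74 * 30 = 2220 ≡ 124 (mod 131).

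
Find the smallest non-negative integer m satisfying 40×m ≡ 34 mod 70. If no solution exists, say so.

gcd(40, 70) = 10, and 10 does not divide 34.
So the congruence has no solution.

no solution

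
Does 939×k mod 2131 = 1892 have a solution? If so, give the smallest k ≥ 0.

gcd(939, 2131) = 1, so a unique solution mod 2131 exists.
939⁻¹ ≡ 1693 (mod 2131).
k ≡ 1693×1892 ≡ 263 (mod 2131).

263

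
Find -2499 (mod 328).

125

-2499 = -8*328 + 125, so -2499 ≡ 125 (mod 328).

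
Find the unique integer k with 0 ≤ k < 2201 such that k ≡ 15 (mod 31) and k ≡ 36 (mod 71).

604

31⁻¹ mod 71: 31*55 ≡ 1 (mod 71), so 31⁻¹ ≡ 55.
k = 15 + 31*((36 − 15)*55 mod 71) = 15 + 31*19 = 604.
Check: 604 mod 31 = 15, 604 mod 71 = 36. ✓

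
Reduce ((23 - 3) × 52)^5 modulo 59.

23 - 3 = 20
20 × 52 = 1040 ≡ 37 (mod 59)
(37)^5 ≡ 18 (mod 59)

18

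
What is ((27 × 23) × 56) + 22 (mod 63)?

22

27 × 23 = 621 ≡ 54 (mod 63)
54 × 56 = 3024 ≡ 0 (mod 63)
0 + 22 = 22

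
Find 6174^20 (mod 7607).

2112

By square-and-multiply:
20 in binary is 10100, i.e. 20 = 16 + 4.
6174^1 ≡ 6174 (mod 7607)
6174^2 ≡ 6174^2 = 38118276 ≡ 7206 (mod 7607)
6174^4 ≡ 7206^2 = 51926436 ≡ 1054 (mod 7607)
6174^8 ≡ 1054^2 = 1110916 ≡ 294 (mod 7607)
6174^16 ≡ 294^2 = 86436 ≡ 2759 (mod 7607)
6174^20 = 6174^16 · 6174^4 ≡ 2759 · 1054 (mod 7607).
2759 · 1054 = 2907986 ≡ 2112 (mod 7607).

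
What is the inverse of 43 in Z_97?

97 = 2·43 + 11
43 = 3·11 + 10
11 = 1·10 + 1
10 = 10·1 + 0
gcd(43, 97) = 1, so the inverse exists.
Back-substitute for 1:
1 = 1·11 − 1·10
  = −1·43 + 4·11
  = 4·97 − 9·43
So 43⁻¹ ≡ −9 ≡ 88 (mod 97).

88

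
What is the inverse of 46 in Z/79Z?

67

Run the extended Euclidean algorithm:
79 = 1·46 + 33
46 = 1·33 + 13
33 = 2·13 + 7
13 = 1·7 + 6
7 = 1·6 + 1
6 = 6·1 + 0
gcd(46, 79) = 1, so the inverse exists.
Back-substitute for 1:
1 = 1·7 − 1·6
  = −1·13 + 2·7
  = 2·33 − 5·13
  = −5·46 + 7·33
  = 7·79 − 12·46
So 46⁻¹ ≡ −12 ≡ 67 (mod 79).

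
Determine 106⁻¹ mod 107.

106

107 = 1*106 + 1
106 = 106*1 + 0
gcd(106, 107) = 1, so the inverse exists.
Bézout: 1 = 1*107 − 1*106.
So 106⁻¹ ≡ −1 ≡ 106 (mod 107).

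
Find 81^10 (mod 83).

Using repeated squaring:
81^1 ≡ 81 (mod 83)
81^2 ≡ 81^2 = 6561 ≡ 4 (mod 83)
81^4 ≡ 4^2 = 16 (mod 83)
81^8 ≡ 16^2 = 256 ≡ 7 (mod 83)
81^10 = 81^8 × 81^2 ≡ 7 × 4 (mod 83).
7 × 4 = 28 ≡ 28 (mod 83).

28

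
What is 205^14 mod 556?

113

205^1 ≡ 205 (mod 556)
205^2 ≡ 205^2 = 42025 ≡ 325 (mod 556)
205^4 ≡ 325^2 = 105625 ≡ 541 (mod 556)
205^8 ≡ 541^2 = 292681 ≡ 225 (mod 556)
205^14 = 205^8 * 205^4 * 205^2 ≡ 225 * 541 * 325 (mod 556).
Accumulate the product:
225 * 541 = 121725 ≡ 517
517 * 325 = 168025 ≡ 113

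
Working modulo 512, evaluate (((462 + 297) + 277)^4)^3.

0

462 + 297 = 759 ≡ 247 (mod 512)
247 + 277 = 524 ≡ 12 (mod 512)
(12)^4 ≡ 256 (mod 512)
(256)^3 ≡ 0 (mod 512)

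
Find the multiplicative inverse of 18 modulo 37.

By the extended Euclidean algorithm:
37 = 2·18 + 1
18 = 18·1 + 0
gcd(18, 37) = 1, so the inverse exists.
Back-substitute for 1:
1 = 1·37 − 2·18
So 18⁻¹ ≡ −2 ≡ 35 (mod 37).

35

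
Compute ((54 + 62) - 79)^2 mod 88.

54 + 62 = 116 ≡ 28 (mod 88)
28 - 79 = -51 ≡ 37 (mod 88)
(37)^2 ≡ 49 (mod 88)

49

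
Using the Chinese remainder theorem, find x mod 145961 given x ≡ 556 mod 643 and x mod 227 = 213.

643⁻¹ mod 227: 643×221 ≡ 1 (mod 227), so 643⁻¹ ≡ 221.
x = 556 + 643×((213 − 556)×221 mod 227) = 556 + 643×15 = 10201.
Check: 10201 mod 643 = 556, 10201 mod 227 = 213. ✓

10201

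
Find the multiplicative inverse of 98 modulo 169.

By the extended Euclidean algorithm:
169 = 1·98 + 71
98 = 1·71 + 27
71 = 2·27 + 17
27 = 1·17 + 10
17 = 1·10 + 7
10 = 1·7 + 3
7 = 2·3 + 1
3 = 3·1 + 0
gcd(98, 169) = 1, so the inverse exists.
Back-substitute for 1:
1 = 1·7 − 2·3
  = −2·10 + 3·7
  = 3·17 − 5·10
  = −5·27 + 8·17
  = 8·71 − 21·27
  = −21·98 + 29·71
  = 29·169 − 50·98
So 98⁻¹ ≡ −50 ≡ 119 (mod 169).

119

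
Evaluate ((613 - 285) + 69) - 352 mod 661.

613 - 285 = 328
328 + 69 = 397
397 - 352 = 45

45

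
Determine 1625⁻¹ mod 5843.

1503

Run the extended Euclidean algorithm:
5843 = 3×1625 + 968
1625 = 1×968 + 657
968 = 1×657 + 311
657 = 2×311 + 35
311 = 8×35 + 31
35 = 1×31 + 4
31 = 7×4 + 3
4 = 1×3 + 1
3 = 3×1 + 0
gcd(1625, 5843) = 1, so the inverse exists.
Bézout: 1 = −418×5843 + 1503×1625.
So 1625⁻¹ ≡ 1503 (mod 5843).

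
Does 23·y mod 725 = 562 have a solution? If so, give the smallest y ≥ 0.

119

gcd(23, 725) = 1, so a unique solution mod 725 exists.
23⁻¹ ≡ 662 (mod 725).
y ≡ 662·562 ≡ 119 (mod 725).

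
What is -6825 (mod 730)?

475

-6825 = -10*730 + 475, so -6825 ≡ 475 (mod 730).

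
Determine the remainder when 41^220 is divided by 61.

1

220 in binary is 11011100, i.e. 220 = 128 + 64 + 16 + 8 + 4.
41^1 ≡ 41 (mod 61)
41^2 ≡ 41^2 = 1681 ≡ 34 (mod 61)
41^4 ≡ 34^2 = 1156 ≡ 58 (mod 61)
41^8 ≡ 58^2 = 3364 ≡ 9 (mod 61)
41^16 ≡ 9^2 = 81 ≡ 20 (mod 61)
41^32 ≡ 20^2 = 400 ≡ 34 (mod 61)
41^64 ≡ 34^2 = 1156 ≡ 58 (mod 61)
41^128 ≡ 58^2 = 3364 ≡ 9 (mod 61)
41^220 = 41^128 * 41^64 * 41^16 * 41^8 * 41^4 ≡ 9 * 58 * 20 * 9 * 58 (mod 61).
Accumulate the product:
9 * 58 = 522 ≡ 34
34 * 20 = 680 ≡ 9
9 * 9 = 81 ≡ 20
20 * 58 = 1160 ≡ 1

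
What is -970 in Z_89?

9

-970 = -11·89 + 9, so -970 ≡ 9 (mod 89).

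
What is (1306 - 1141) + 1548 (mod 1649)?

64

1306 - 1141 = 165
165 + 1548 = 1713 ≡ 64 (mod 1649)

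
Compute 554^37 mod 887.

Compute successive squares:
37 in binary is 100101, i.e. 37 = 32 + 4 + 1.
554^1 ≡ 554 (mod 887)
554^2 ≡ 554^2 = 306916 ≡ 14 (mod 887)
554^4 ≡ 14^2 = 196 (mod 887)
554^8 ≡ 196^2 = 38416 ≡ 275 (mod 887)
554^16 ≡ 275^2 = 75625 ≡ 230 (mod 887)
554^32 ≡ 230^2 = 52900 ≡ 567 (mod 887)
554^37 = 554^32 × 554^4 × 554^1 ≡ 567 × 196 × 554 (mod 887).
Accumulate the product:
567 × 196 = 111132 ≡ 257
257 × 554 = 142378 ≡ 458

458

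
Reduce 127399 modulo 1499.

127399 = 84*1499 + 1483, so 127399 ≡ 1483 (mod 1499).

1483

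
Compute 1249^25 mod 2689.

2151

Compute successive squares:
1249^1 ≡ 1249 (mod 2689)
1249^2 ≡ 1249^2 = 1560001 ≡ 381 (mod 2689)
1249^4 ≡ 381^2 = 145161 ≡ 2644 (mod 2689)
1249^8 ≡ 2644^2 = 6990736 ≡ 2025 (mod 2689)
1249^16 ≡ 2025^2 = 4100625 ≡ 2589 (mod 2689)
1249^25 = 1249^16 * 1249^8 * 1249^1 ≡ 2589 * 2025 * 1249 (mod 2689).
Accumulate the product:
2589 * 2025 = 5242725 ≡ 1864
1864 * 1249 = 2328136 ≡ 2151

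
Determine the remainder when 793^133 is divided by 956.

585

Compute successive squares:
793^1 ≡ 793 (mod 956)
793^2 ≡ 793^2 = 628849 ≡ 757 (mod 956)
793^4 ≡ 757^2 = 573049 ≡ 405 (mod 956)
793^8 ≡ 405^2 = 164025 ≡ 549 (mod 956)
793^16 ≡ 549^2 = 301401 ≡ 261 (mod 956)
793^32 ≡ 261^2 = 68121 ≡ 245 (mod 956)
793^64 ≡ 245^2 = 60025 ≡ 753 (mod 956)
793^128 ≡ 753^2 = 567009 ≡ 101 (mod 956)
793^133 = 793^128 · 793^4 · 793^1 ≡ 101 · 405 · 793 (mod 956).
Accumulate the product:
101 · 405 = 40905 ≡ 753
753 · 793 = 597129 ≡ 585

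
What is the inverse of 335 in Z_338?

By the extended Euclidean algorithm:
338 = 1×335 + 3
335 = 111×3 + 2
3 = 1×2 + 1
2 = 2×1 + 0
gcd(335, 338) = 1, so the inverse exists.
Back-substitute for 1:
1 = 1×3 − 1×2
  = −1×335 + 112×3
  = 112×338 − 113×335
So 335⁻¹ ≡ −113 ≡ 225 (mod 338).

225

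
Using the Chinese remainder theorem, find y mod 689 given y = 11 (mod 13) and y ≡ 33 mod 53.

245

13⁻¹ mod 53: 13*49 ≡ 1 (mod 53), so 13⁻¹ ≡ 49.
y = 11 + 13*((33 − 11)*49 mod 53) = 11 + 13*18 = 245.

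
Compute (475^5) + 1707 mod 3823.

(475)^5 ≡ 1998 (mod 3823)
1998 + 1707 = 3705

3705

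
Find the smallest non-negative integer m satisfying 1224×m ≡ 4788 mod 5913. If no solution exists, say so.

487

gcd(1224, 5913) = 9, and 9 | 4788, so solutions exist.
Divide through by 9: 136×m ≡ 532 mod 657.
136⁻¹ ≡ 343 (mod 657).
m ≡ 343×532 ≡ 487 (mod 657).
The smallest non-negative solution is m = 487.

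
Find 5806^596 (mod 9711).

5968

596 in binary is 1001010100, i.e. 596 = 512 + 64 + 16 + 4.
5806^1 ≡ 5806 (mod 9711)
5806^2 ≡ 5806^2 = 33709636 ≡ 2755 (mod 9711)
5806^4 ≡ 2755^2 = 7590025 ≡ 5734 (mod 9711)
5806^8 ≡ 5734^2 = 32878756 ≡ 7021 (mod 9711)
5806^16 ≡ 7021^2 = 49294441 ≡ 1405 (mod 9711)
5806^32 ≡ 1405^2 = 1974025 ≡ 2692 (mod 9711)
5806^64 ≡ 2692^2 = 7246864 ≡ 2458 (mod 9711)
5806^128 ≡ 2458^2 = 6041764 ≡ 1522 (mod 9711)
5806^256 ≡ 1522^2 = 2316484 ≡ 5266 (mod 9711)
5806^512 ≡ 5266^2 = 27730756 ≡ 5851 (mod 9711)
5806^596 = 5806^512 · 5806^64 · 5806^16 · 5806^4 ≡ 5851 · 2458 · 1405 · 5734 (mod 9711).
Accumulate the product:
5851 · 2458 = 14381758 ≡ 9478
9478 · 1405 = 13316590 ≡ 2809
2809 · 5734 = 16106806 ≡ 5968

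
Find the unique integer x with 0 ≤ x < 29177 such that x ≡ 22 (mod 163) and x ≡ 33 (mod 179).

163⁻¹ mod 179: 163·123 ≡ 1 (mod 179), so 163⁻¹ ≡ 123.
x = 22 + 163·((33 − 22)·123 mod 179) = 22 + 163·100 = 16322.

16322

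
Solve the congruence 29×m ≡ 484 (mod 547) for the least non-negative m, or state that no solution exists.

gcd(29, 547) = 1, so a unique solution mod 547 exists.
29⁻¹ ≡ 415 (mod 547).
m ≡ 415×484 ≡ 111 (mod 547).

111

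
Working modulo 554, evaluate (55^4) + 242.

449

(55)^4 ≡ 207 (mod 554)
207 + 242 = 449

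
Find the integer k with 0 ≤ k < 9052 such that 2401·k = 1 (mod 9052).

By the extended Euclidean algorithm:
9052 = 3·2401 + 1849
2401 = 1·1849 + 552
1849 = 3·552 + 193
552 = 2·193 + 166
193 = 1·166 + 27
166 = 6·27 + 4
27 = 6·4 + 3
4 = 1·3 + 1
3 = 3·1 + 0
gcd(2401, 9052) = 1, so the inverse exists.
Back-substitute for 1:
1 = 1·4 − 1·3
  = −1·27 + 7·4
  = 7·166 − 43·27
  = −43·193 + 50·166
  = 50·552 − 143·193
  = −143·1849 + 479·552
  = 479·2401 − 622·1849
  = −622·9052 + 2345·2401
So 2401⁻¹ ≡ 2345 (mod 9052).

2345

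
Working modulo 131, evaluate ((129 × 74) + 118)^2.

114

129 × 74 = 9546 ≡ 114 (mod 131)
114 + 118 = 232 ≡ 101 (mod 131)
(101)^2 ≡ 114 (mod 131)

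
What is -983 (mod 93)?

-983 = -11*93 + 40, so -983 ≡ 40 (mod 93).

40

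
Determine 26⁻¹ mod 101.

35

Run the extended Euclidean algorithm:
101 = 3·26 + 23
26 = 1·23 + 3
23 = 7·3 + 2
3 = 1·2 + 1
2 = 2·1 + 0
gcd(26, 101) = 1, so the inverse exists.
Back-substitute for 1:
1 = 1·3 − 1·2
  = −1·23 + 8·3
  = 8·26 − 9·23
  = −9·101 + 35·26
So 26⁻¹ ≡ 35 (mod 101).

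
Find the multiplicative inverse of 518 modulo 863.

By the extended Euclidean algorithm:
863 = 1·518 + 345
518 = 1·345 + 173
345 = 1·173 + 172
173 = 1·172 + 1
172 = 172·1 + 0
gcd(518, 863) = 1, so the inverse exists.
Back-substitute for 1:
1 = 1·173 − 1·172
  = −1·345 + 2·173
  = 2·518 − 3·345
  = −3·863 + 5·518
So 518⁻¹ ≡ 5 (mod 863).

5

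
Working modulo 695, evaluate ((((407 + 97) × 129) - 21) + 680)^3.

407 + 97 = 504
504 × 129 = 65016 ≡ 381 (mod 695)
381 - 21 = 360
360 + 680 = 1040 ≡ 345 (mod 695)
(345)^3 ≡ 245 (mod 695)

245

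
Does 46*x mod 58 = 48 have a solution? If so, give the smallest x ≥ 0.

gcd(46, 58) = 2, and 2 | 48, so solutions exist.
Divide through by 2: 23*x ≡ 24 (mod 29).
23⁻¹ ≡ 24 (mod 29).
x ≡ 24*24 ≡ 25 (mod 29).
The smallest non-negative solution is x = 25.

25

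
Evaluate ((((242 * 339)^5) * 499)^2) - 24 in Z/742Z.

242 * 339 = 82038 ≡ 418 (mod 742)
(418)^5 ≡ 598 (mod 742)
598 * 499 = 298402 ≡ 118 (mod 742)
(118)^2 ≡ 568 (mod 742)
568 - 24 = 544

544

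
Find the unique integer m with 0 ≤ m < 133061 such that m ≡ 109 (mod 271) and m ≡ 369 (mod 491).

60271

271⁻¹ mod 491: 271·337 ≡ 1 (mod 491), so 271⁻¹ ≡ 337.
m = 109 + 271·((369 − 109)·337 mod 491) = 109 + 271·222 = 60271.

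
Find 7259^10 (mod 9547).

5293

10 in binary is 1010, i.e. 10 = 8 + 2.
7259^1 ≡ 7259 (mod 9547)
7259^2 ≡ 7259^2 = 52693081 ≡ 3188 (mod 9547)
7259^4 ≡ 3188^2 = 10163344 ≡ 5336 (mod 9547)
7259^8 ≡ 5336^2 = 28472896 ≡ 3742 (mod 9547)
7259^10 = 7259^8 · 7259^2 ≡ 3742 · 3188 (mod 9547).
3742 · 3188 = 11929496 ≡ 5293 (mod 9547).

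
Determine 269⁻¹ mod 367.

176

Apply the Euclidean algorithm and back-substitute:
367 = 1×269 + 98
269 = 2×98 + 73
98 = 1×73 + 25
73 = 2×25 + 23
25 = 1×23 + 2
23 = 11×2 + 1
2 = 2×1 + 0
gcd(269, 367) = 1, so the inverse exists.
Back-substitute for 1:
1 = 1×23 − 11×2
  = −11×25 + 12×23
  = 12×73 − 35×25
  = −35×98 + 47×73
  = 47×269 − 129×98
  = −129×367 + 176×269
So 269⁻¹ ≡ 176 (mod 367).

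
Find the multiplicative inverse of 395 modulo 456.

299

Run the extended Euclidean algorithm:
456 = 1·395 + 61
395 = 6·61 + 29
61 = 2·29 + 3
29 = 9·3 + 2
3 = 1·2 + 1
2 = 2·1 + 0
gcd(395, 456) = 1, so the inverse exists.
Back-substitute for 1:
1 = 1·3 − 1·2
  = −1·29 + 10·3
  = 10·61 − 21·29
  = −21·395 + 136·61
  = 136·456 − 157·395
So 395⁻¹ ≡ −157 ≡ 299 (mod 456).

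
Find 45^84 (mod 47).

9

Using repeated squaring:
84 in binary is 1010100, i.e. 84 = 64 + 16 + 4.
45^1 ≡ 45 (mod 47)
45^2 ≡ 45^2 = 2025 ≡ 4 (mod 47)
45^4 ≡ 4^2 = 16 (mod 47)
45^8 ≡ 16^2 = 256 ≡ 21 (mod 47)
45^16 ≡ 21^2 = 441 ≡ 18 (mod 47)
45^32 ≡ 18^2 = 324 ≡ 42 (mod 47)
45^64 ≡ 42^2 = 1764 ≡ 25 (mod 47)
45^84 = 45^64 × 45^16 × 45^4 ≡ 25 × 18 × 16 (mod 47).
Accumulate the product:
25 × 18 = 450 ≡ 27
27 × 16 = 432 ≡ 9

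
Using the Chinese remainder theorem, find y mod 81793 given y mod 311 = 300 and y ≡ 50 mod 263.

311⁻¹ mod 263: 311×137 ≡ 1 (mod 263), so 311⁻¹ ≡ 137.
y = 300 + 311×((50 − 300)×137 mod 263) = 300 + 311×203 = 63433.

63433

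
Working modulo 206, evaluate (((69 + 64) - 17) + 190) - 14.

69 + 64 = 133
133 - 17 = 116
116 + 190 = 306 ≡ 100 (mod 206)
100 - 14 = 86

86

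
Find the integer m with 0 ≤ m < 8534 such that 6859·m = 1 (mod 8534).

5421

Apply the Euclidean algorithm and back-substitute:
8534 = 1×6859 + 1675
6859 = 4×1675 + 159
1675 = 10×159 + 85
159 = 1×85 + 74
85 = 1×74 + 11
74 = 6×11 + 8
11 = 1×8 + 3
8 = 2×3 + 2
3 = 1×2 + 1
2 = 2×1 + 0
gcd(6859, 8534) = 1, so the inverse exists.
Back-substitute for 1:
1 = 1×3 − 1×2
  = −1×8 + 3×3
  = 3×11 − 4×8
  = −4×74 + 27×11
  = 27×85 − 31×74
  = −31×159 + 58×85
  = 58×1675 − 611×159
  = −611×6859 + 2502×1675
  = 2502×8534 − 3113×6859
So 6859⁻¹ ≡ −3113 ≡ 5421 (mod 8534).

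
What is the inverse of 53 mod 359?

359 = 6·53 + 41
53 = 1·41 + 12
41 = 3·12 + 5
12 = 2·5 + 2
5 = 2·2 + 1
2 = 2·1 + 0
gcd(53, 359) = 1, so the inverse exists.
Bézout: 1 = 22·359 − 149·53.
So 53⁻¹ ≡ −149 ≡ 210 (mod 359).

210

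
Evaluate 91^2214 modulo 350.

161

2214 in binary is 100010100110, i.e. 2214 = 2048 + 128 + 32 + 4 + 2.
91^1 ≡ 91 (mod 350)
91^2 ≡ 91^2 = 8281 ≡ 231 (mod 350)
91^4 ≡ 231^2 = 53361 ≡ 161 (mod 350)
91^8 ≡ 161^2 = 25921 ≡ 21 (mod 350)
91^16 ≡ 21^2 = 441 ≡ 91 (mod 350)
91^32 ≡ 91^2 = 8281 ≡ 231 (mod 350)
91^64 ≡ 231^2 = 53361 ≡ 161 (mod 350)
91^128 ≡ 161^2 = 25921 ≡ 21 (mod 350)
91^256 ≡ 21^2 = 441 ≡ 91 (mod 350)
91^512 ≡ 91^2 = 8281 ≡ 231 (mod 350)
91^1024 ≡ 231^2 = 53361 ≡ 161 (mod 350)
91^2048 ≡ 161^2 = 25921 ≡ 21 (mod 350)
91^2214 = 91^2048 × 91^128 × 91^32 × 91^4 × 91^2 ≡ 21 × 21 × 231 × 161 × 231 (mod 350).
Accumulate the product:
21 × 21 = 441 ≡ 91
91 × 231 = 21021 ≡ 21
21 × 161 = 3381 ≡ 231
231 × 231 = 53361 ≡ 161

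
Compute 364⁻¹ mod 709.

224

By the extended Euclidean algorithm:
709 = 1×364 + 345
364 = 1×345 + 19
345 = 18×19 + 3
19 = 6×3 + 1
3 = 3×1 + 0
gcd(364, 709) = 1, so the inverse exists.
Back-substitute for 1:
1 = 1×19 − 6×3
  = −6×345 + 109×19
  = 109×364 − 115×345
  = −115×709 + 224×364
So 364⁻¹ ≡ 224 (mod 709).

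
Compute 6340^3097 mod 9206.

3097 in binary is 110000011001, i.e. 3097 = 2048 + 1024 + 16 + 8 + 1.
6340^1 ≡ 6340 (mod 9206)
6340^2 ≡ 6340^2 = 40195600 ≡ 2204 (mod 9206)
6340^4 ≡ 2204^2 = 4857616 ≡ 6054 (mod 9206)
6340^8 ≡ 6054^2 = 36650916 ≡ 1830 (mod 9206)
6340^16 ≡ 1830^2 = 3348900 ≡ 7122 (mod 9206)
6340^32 ≡ 7122^2 = 50722884 ≡ 7030 (mod 9206)
6340^64 ≡ 7030^2 = 49420900 ≡ 3092 (mod 9206)
6340^128 ≡ 3092^2 = 9560464 ≡ 4636 (mod 9206)
6340^256 ≡ 4636^2 = 21492496 ≡ 5692 (mod 9206)
6340^512 ≡ 5692^2 = 32398864 ≡ 2950 (mod 9206)
6340^1024 ≡ 2950^2 = 8702500 ≡ 2830 (mod 9206)
6340^2048 ≡ 2830^2 = 8008900 ≡ 8886 (mod 9206)
6340^3097 = 6340^2048 · 6340^1024 · 6340^16 · 6340^8 · 6340^1 ≡ 8886 · 2830 · 7122 · 1830 · 6340 (mod 9206).
Accumulate the product:
8886 · 2830 = 25147380 ≡ 5794
5794 · 7122 = 41264868 ≡ 3576
3576 · 1830 = 6544080 ≡ 7820
7820 · 6340 = 49578800 ≡ 4490

4490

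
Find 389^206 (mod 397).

By square-and-multiply:
206 in binary is 11001110, i.e. 206 = 128 + 64 + 8 + 4 + 2.
389^1 ≡ 389 (mod 397)
389^2 ≡ 389^2 = 151321 ≡ 64 (mod 397)
389^4 ≡ 64^2 = 4096 ≡ 126 (mod 397)
389^8 ≡ 126^2 = 15876 ≡ 393 (mod 397)
389^16 ≡ 393^2 = 154449 ≡ 16 (mod 397)
389^32 ≡ 16^2 = 256 (mod 397)
389^64 ≡ 256^2 = 65536 ≡ 31 (mod 397)
389^128 ≡ 31^2 = 961 ≡ 167 (mod 397)
389^206 = 389^128 * 389^64 * 389^8 * 389^4 * 389^2 ≡ 167 * 31 * 393 * 126 * 64 (mod 397).
Accumulate the product:
167 * 31 = 5177 ≡ 16
16 * 393 = 6288 ≡ 333
333 * 126 = 41958 ≡ 273
273 * 64 = 17472 ≡ 4

4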